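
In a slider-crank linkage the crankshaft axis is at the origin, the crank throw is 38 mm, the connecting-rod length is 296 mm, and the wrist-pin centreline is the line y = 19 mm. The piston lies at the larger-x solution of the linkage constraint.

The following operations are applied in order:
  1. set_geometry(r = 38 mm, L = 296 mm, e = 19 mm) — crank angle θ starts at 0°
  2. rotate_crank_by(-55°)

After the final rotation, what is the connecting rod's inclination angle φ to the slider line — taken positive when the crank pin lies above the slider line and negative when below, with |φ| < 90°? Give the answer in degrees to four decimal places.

set_geometry: r = 38 mm, L = 296 mm, e = 19 mm; θ ← 0°
rotate_crank_by(-55°): θ ← 0° -55° = -55°
crank pin P = (r cos θ, r sin θ) = (21.795905, -31.127778)
h = r sin θ − e = -31.127778 − 19 = -50.127778
sin φ = h / L = -50.127778 / 296 = -0.16935060
φ = arcsin(-0.16935060) = -9.750064°

-9.7501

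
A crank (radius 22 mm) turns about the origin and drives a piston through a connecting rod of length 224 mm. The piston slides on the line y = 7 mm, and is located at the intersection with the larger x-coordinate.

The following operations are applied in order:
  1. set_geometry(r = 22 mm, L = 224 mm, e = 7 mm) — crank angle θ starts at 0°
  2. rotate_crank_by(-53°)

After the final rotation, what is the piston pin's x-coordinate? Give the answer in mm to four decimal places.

set_geometry: r = 22 mm, L = 224 mm, e = 7 mm; θ ← 0°
rotate_crank_by(-53°): θ ← 0° -53° = -53°
crank pin P = (r cos θ, r sin θ) = (13.239931, -17.569981)
h = r sin θ − e = -17.569981 − 7 = -24.569981
x = r cos θ + √(L² − h²) = 13.239931 + √(50176.0 − 603.6840) = 13.239931 + 222.648413 = 235.888344

235.8883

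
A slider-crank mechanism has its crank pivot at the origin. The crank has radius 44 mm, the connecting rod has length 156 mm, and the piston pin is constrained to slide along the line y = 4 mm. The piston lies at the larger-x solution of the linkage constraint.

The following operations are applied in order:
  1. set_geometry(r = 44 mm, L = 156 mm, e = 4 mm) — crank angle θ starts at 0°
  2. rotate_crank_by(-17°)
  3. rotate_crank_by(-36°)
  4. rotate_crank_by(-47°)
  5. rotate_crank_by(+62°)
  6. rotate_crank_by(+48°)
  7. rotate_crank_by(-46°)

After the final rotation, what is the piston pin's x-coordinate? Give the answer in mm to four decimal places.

188.7118

set_geometry: r = 44 mm, L = 156 mm, e = 4 mm; θ ← 0°
rotate_crank_by(-17°): θ ← 0° -17° = -17°
rotate_crank_by(-36°): θ ← -17° -36° = -53°
rotate_crank_by(-47°): θ ← -53° -47° = -100°
rotate_crank_by(+62°): θ ← -100° +62° = -38°
rotate_crank_by(+48°): θ ← -38° +48° = 10°
rotate_crank_by(-46°): θ ← 10° -46° = -36°
crank pin P = (r cos θ, r sin θ) = (35.596748, -25.862551)
h = r sin θ − e = -25.862551 − 4 = -29.862551
x = r cos θ + √(L² − h²) = 35.596748 + √(24336.0 − 891.7720) = 35.596748 + 153.115081 = 188.711829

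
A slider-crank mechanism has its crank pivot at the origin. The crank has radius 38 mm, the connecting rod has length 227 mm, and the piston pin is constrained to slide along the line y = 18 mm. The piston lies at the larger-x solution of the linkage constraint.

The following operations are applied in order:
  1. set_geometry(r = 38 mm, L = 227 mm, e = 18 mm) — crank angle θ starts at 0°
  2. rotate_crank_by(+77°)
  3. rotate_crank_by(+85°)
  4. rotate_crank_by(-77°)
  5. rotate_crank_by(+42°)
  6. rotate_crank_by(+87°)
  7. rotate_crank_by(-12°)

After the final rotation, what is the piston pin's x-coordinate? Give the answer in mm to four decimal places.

set_geometry: r = 38 mm, L = 227 mm, e = 18 mm; θ ← 0°
rotate_crank_by(+77°): θ ← 0° +77° = 77°
rotate_crank_by(+85°): θ ← 77° +85° = 162°
rotate_crank_by(-77°): θ ← 162° -77° = 85°
rotate_crank_by(+42°): θ ← 85° +42° = 127°
rotate_crank_by(+87°): θ ← 127° +87° = 214°
rotate_crank_by(-12°): θ ← 214° -12° = 202°
crank pin P = (r cos θ, r sin θ) = (-35.232986, -14.235051)
h = r sin θ − e = -14.235051 − 18 = -32.235051
x = r cos θ + √(L² − h²) = -35.232986 + √(51529.0 − 1039.0985) = -35.232986 + 224.699581 = 189.466594

189.4666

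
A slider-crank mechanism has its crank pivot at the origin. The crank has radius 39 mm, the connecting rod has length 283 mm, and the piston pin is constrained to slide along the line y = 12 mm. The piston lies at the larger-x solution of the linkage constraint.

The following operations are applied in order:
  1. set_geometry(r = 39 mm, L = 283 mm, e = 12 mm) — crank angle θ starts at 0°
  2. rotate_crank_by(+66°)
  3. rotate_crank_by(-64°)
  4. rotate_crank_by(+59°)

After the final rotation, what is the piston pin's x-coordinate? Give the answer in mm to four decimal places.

set_geometry: r = 39 mm, L = 283 mm, e = 12 mm; θ ← 0°
rotate_crank_by(+66°): θ ← 0° +66° = 66°
rotate_crank_by(-64°): θ ← 66° -64° = 2°
rotate_crank_by(+59°): θ ← 2° +59° = 61°
crank pin P = (r cos θ, r sin θ) = (18.907575, 34.110169)
h = r sin θ − e = 34.110169 − 12 = 22.110169
x = r cos θ + √(L² − h²) = 18.907575 + √(80089.0 − 488.8596) = 18.907575 + 282.134968 = 301.042544

301.0425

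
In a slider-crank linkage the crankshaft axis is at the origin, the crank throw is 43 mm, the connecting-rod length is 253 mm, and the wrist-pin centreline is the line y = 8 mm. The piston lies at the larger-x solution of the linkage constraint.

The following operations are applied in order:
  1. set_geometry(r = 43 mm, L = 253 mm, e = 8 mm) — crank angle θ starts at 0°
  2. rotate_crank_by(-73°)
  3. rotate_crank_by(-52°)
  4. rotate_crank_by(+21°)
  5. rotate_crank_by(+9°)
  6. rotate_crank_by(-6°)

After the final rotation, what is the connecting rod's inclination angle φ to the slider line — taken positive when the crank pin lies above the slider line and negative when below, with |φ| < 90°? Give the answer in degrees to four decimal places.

-11.4468

set_geometry: r = 43 mm, L = 253 mm, e = 8 mm; θ ← 0°
rotate_crank_by(-73°): θ ← 0° -73° = -73°
rotate_crank_by(-52°): θ ← -73° -52° = -125°
rotate_crank_by(+21°): θ ← -125° +21° = -104°
rotate_crank_by(+9°): θ ← -104° +9° = -95°
rotate_crank_by(-6°): θ ← -95° -6° = -101°
crank pin P = (r cos θ, r sin θ) = (-8.204787, -42.209969)
h = r sin θ − e = -42.209969 − 8 = -50.209969
sin φ = h / L = -50.209969 / 253 = -0.19845838
φ = arcsin(-0.19845838) = -11.446823°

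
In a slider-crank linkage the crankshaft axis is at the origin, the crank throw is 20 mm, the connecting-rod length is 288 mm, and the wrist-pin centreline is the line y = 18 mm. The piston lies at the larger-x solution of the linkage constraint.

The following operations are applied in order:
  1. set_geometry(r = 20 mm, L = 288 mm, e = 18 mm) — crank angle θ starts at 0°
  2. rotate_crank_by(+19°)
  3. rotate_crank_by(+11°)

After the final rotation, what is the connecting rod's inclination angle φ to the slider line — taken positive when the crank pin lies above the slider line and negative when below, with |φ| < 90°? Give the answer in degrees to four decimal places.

set_geometry: r = 20 mm, L = 288 mm, e = 18 mm; θ ← 0°
rotate_crank_by(+19°): θ ← 0° +19° = 19°
rotate_crank_by(+11°): θ ← 19° +11° = 30°
crank pin P = (r cos θ, r sin θ) = (17.320508, 10.000000)
h = r sin θ − e = 10.000000 − 18 = -8.000000
sin φ = h / L = -8.000000 / 288 = -0.02777778
φ = arcsin(-0.02777778) = -1.591754°

-1.5918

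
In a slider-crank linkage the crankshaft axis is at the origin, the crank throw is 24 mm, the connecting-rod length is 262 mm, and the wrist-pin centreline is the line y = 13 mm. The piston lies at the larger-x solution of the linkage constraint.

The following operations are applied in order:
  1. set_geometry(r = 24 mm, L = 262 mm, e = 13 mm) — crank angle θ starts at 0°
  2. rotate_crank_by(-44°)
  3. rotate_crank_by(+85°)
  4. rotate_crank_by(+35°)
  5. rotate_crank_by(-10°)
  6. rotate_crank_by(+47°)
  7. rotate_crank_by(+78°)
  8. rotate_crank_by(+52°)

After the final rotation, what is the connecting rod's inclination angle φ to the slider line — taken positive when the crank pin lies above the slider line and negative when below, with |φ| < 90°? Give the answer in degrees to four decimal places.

-7.5411

set_geometry: r = 24 mm, L = 262 mm, e = 13 mm; θ ← 0°
rotate_crank_by(-44°): θ ← 0° -44° = -44°
rotate_crank_by(+85°): θ ← -44° +85° = 41°
rotate_crank_by(+35°): θ ← 41° +35° = 76°
rotate_crank_by(-10°): θ ← 76° -10° = 66°
rotate_crank_by(+47°): θ ← 66° +47° = 113°
rotate_crank_by(+78°): θ ← 113° +78° = 191°
rotate_crank_by(+52°): θ ← 191° +52° = 243°
crank pin P = (r cos θ, r sin θ) = (-10.895772, -21.384157)
h = r sin θ − e = -21.384157 − 13 = -34.384157
sin φ = h / L = -34.384157 / 262 = -0.13123724
φ = arcsin(-0.13123724) = -7.541093°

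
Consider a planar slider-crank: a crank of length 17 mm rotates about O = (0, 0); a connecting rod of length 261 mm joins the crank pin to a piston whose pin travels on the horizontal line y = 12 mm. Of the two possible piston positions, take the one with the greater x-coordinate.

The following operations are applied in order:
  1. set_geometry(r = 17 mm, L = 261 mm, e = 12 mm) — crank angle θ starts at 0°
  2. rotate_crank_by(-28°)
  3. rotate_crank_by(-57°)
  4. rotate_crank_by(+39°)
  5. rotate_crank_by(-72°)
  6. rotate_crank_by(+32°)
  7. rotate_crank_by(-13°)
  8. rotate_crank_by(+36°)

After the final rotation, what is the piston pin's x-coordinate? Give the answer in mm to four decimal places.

set_geometry: r = 17 mm, L = 261 mm, e = 12 mm; θ ← 0°
rotate_crank_by(-28°): θ ← 0° -28° = -28°
rotate_crank_by(-57°): θ ← -28° -57° = -85°
rotate_crank_by(+39°): θ ← -85° +39° = -46°
rotate_crank_by(-72°): θ ← -46° -72° = -118°
rotate_crank_by(+32°): θ ← -118° +32° = -86°
rotate_crank_by(-13°): θ ← -86° -13° = -99°
rotate_crank_by(+36°): θ ← -99° +36° = -63°
crank pin P = (r cos θ, r sin θ) = (7.717838, -15.147111)
h = r sin θ − e = -15.147111 − 12 = -27.147111
x = r cos θ + √(L² − h²) = 7.717838 + √(68121.0 − 736.9656) = 7.717838 + 259.584349 = 267.302188

267.3022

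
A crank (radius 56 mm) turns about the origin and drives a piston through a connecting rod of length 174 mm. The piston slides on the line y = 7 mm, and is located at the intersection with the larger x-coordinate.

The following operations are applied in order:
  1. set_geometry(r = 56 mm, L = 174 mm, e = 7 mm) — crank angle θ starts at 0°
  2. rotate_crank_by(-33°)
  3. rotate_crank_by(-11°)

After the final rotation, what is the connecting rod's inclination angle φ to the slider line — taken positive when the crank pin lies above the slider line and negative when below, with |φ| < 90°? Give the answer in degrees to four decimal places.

-15.2955

set_geometry: r = 56 mm, L = 174 mm, e = 7 mm; θ ← 0°
rotate_crank_by(-33°): θ ← 0° -33° = -33°
rotate_crank_by(-11°): θ ← -33° -11° = -44°
crank pin P = (r cos θ, r sin θ) = (40.283029, -38.900869)
h = r sin θ − e = -38.900869 − 7 = -45.900869
sin φ = h / L = -45.900869 / 174 = -0.26379810
φ = arcsin(-0.26379810) = -15.295548°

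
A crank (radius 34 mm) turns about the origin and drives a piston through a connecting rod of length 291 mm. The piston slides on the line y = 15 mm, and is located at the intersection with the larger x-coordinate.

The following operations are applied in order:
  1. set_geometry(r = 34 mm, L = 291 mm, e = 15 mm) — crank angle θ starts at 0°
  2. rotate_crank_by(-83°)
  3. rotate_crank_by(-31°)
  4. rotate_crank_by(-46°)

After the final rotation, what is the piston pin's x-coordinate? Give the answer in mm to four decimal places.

set_geometry: r = 34 mm, L = 291 mm, e = 15 mm; θ ← 0°
rotate_crank_by(-83°): θ ← 0° -83° = -83°
rotate_crank_by(-31°): θ ← -83° -31° = -114°
rotate_crank_by(-46°): θ ← -114° -46° = -160°
crank pin P = (r cos θ, r sin θ) = (-31.949549, -11.628685)
h = r sin θ − e = -11.628685 − 15 = -26.628685
x = r cos θ + √(L² − h²) = -31.949549 + √(84681.0 − 709.0869) = -31.949549 + 289.779076 = 257.829527

257.8295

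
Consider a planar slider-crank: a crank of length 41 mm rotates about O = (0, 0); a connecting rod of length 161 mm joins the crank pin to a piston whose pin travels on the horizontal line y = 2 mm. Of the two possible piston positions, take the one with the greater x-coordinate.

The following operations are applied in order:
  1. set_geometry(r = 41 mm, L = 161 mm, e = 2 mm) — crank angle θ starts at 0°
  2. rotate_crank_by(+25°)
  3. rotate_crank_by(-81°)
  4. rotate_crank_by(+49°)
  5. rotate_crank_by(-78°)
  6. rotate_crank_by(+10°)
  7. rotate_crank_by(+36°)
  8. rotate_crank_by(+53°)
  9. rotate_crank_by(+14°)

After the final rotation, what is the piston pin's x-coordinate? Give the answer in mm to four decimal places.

196.2743

set_geometry: r = 41 mm, L = 161 mm, e = 2 mm; θ ← 0°
rotate_crank_by(+25°): θ ← 0° +25° = 25°
rotate_crank_by(-81°): θ ← 25° -81° = -56°
rotate_crank_by(+49°): θ ← -56° +49° = -7°
rotate_crank_by(-78°): θ ← -7° -78° = -85°
rotate_crank_by(+10°): θ ← -85° +10° = -75°
rotate_crank_by(+36°): θ ← -75° +36° = -39°
rotate_crank_by(+53°): θ ← -39° +53° = 14°
rotate_crank_by(+14°): θ ← 14° +14° = 28°
crank pin P = (r cos θ, r sin θ) = (36.200851, 19.248334)
h = r sin θ − e = 19.248334 − 2 = 17.248334
x = r cos θ + √(L² − h²) = 36.200851 + √(25921.0 − 297.5050) = 36.200851 + 160.073405 = 196.274256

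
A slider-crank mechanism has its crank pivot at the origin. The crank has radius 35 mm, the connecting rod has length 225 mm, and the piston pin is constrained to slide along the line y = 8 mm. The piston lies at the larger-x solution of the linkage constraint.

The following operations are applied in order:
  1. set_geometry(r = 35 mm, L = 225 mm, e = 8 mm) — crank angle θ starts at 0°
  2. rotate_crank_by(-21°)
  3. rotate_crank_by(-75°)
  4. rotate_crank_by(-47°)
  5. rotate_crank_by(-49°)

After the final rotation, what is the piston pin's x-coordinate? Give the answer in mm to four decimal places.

190.7637

set_geometry: r = 35 mm, L = 225 mm, e = 8 mm; θ ← 0°
rotate_crank_by(-21°): θ ← 0° -21° = -21°
rotate_crank_by(-75°): θ ← -21° -75° = -96°
rotate_crank_by(-47°): θ ← -96° -47° = -143°
rotate_crank_by(-49°): θ ← -143° -49° = -192°
crank pin P = (r cos θ, r sin θ) = (-34.235166, 7.276909)
h = r sin θ − e = 7.276909 − 8 = -0.723091
x = r cos θ + √(L² − h²) = -34.235166 + √(50625.0 − 0.5229) = -34.235166 + 224.998838 = 190.763672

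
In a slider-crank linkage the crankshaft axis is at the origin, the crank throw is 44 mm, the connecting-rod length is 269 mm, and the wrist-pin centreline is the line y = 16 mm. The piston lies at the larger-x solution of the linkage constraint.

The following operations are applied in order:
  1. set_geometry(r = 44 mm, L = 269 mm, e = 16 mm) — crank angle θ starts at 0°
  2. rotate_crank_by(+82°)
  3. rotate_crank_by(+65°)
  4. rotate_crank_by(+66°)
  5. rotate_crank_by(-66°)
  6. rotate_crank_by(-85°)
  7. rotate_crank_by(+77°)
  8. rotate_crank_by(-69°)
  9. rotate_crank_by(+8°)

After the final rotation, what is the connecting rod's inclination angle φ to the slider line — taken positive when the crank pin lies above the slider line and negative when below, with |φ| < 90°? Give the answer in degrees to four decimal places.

set_geometry: r = 44 mm, L = 269 mm, e = 16 mm; θ ← 0°
rotate_crank_by(+82°): θ ← 0° +82° = 82°
rotate_crank_by(+65°): θ ← 82° +65° = 147°
rotate_crank_by(+66°): θ ← 147° +66° = 213°
rotate_crank_by(-66°): θ ← 213° -66° = 147°
rotate_crank_by(-85°): θ ← 147° -85° = 62°
rotate_crank_by(+77°): θ ← 62° +77° = 139°
rotate_crank_by(-69°): θ ← 139° -69° = 70°
rotate_crank_by(+8°): θ ← 70° +8° = 78°
crank pin P = (r cos θ, r sin θ) = (9.148114, 43.038494)
h = r sin θ − e = 43.038494 − 16 = 27.038494
sin φ = h / L = 27.038494 / 269 = 0.10051485
φ = arcsin(0.10051485) = 5.768819°

5.7688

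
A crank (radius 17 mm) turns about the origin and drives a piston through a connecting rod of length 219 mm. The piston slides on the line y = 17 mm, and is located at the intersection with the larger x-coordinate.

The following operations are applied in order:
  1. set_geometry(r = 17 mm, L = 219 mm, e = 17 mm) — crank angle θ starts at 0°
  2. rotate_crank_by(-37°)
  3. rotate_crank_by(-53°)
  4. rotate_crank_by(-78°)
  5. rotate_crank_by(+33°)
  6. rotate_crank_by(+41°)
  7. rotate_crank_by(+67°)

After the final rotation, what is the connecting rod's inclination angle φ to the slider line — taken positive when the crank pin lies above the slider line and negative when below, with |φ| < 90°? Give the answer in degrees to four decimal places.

-6.4806

set_geometry: r = 17 mm, L = 219 mm, e = 17 mm; θ ← 0°
rotate_crank_by(-37°): θ ← 0° -37° = -37°
rotate_crank_by(-53°): θ ← -37° -53° = -90°
rotate_crank_by(-78°): θ ← -90° -78° = -168°
rotate_crank_by(+33°): θ ← -168° +33° = -135°
rotate_crank_by(+41°): θ ← -135° +41° = -94°
rotate_crank_by(+67°): θ ← -94° +67° = -27°
crank pin P = (r cos θ, r sin θ) = (15.147111, -7.717838)
h = r sin θ − e = -7.717838 − 17 = -24.717838
sin φ = h / L = -24.717838 / 219 = -0.11286684
φ = arcsin(-0.11286684) = -6.480603°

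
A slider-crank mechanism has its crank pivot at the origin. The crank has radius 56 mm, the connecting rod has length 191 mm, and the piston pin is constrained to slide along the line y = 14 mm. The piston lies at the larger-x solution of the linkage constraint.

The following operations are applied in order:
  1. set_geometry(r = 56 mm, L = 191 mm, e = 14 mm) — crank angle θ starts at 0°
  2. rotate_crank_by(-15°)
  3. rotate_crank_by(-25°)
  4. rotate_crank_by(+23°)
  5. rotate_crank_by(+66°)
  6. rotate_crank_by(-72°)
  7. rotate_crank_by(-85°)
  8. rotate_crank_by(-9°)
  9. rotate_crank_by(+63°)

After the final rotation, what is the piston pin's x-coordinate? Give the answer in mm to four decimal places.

set_geometry: r = 56 mm, L = 191 mm, e = 14 mm; θ ← 0°
rotate_crank_by(-15°): θ ← 0° -15° = -15°
rotate_crank_by(-25°): θ ← -15° -25° = -40°
rotate_crank_by(+23°): θ ← -40° +23° = -17°
rotate_crank_by(+66°): θ ← -17° +66° = 49°
rotate_crank_by(-72°): θ ← 49° -72° = -23°
rotate_crank_by(-85°): θ ← -23° -85° = -108°
rotate_crank_by(-9°): θ ← -108° -9° = -117°
rotate_crank_by(+63°): θ ← -117° +63° = -54°
crank pin P = (r cos θ, r sin θ) = (32.915974, -45.304952)
h = r sin θ − e = -45.304952 − 14 = -59.304952
x = r cos θ + √(L² − h²) = 32.915974 + √(36481.0 − 3517.0773) = 32.915974 + 181.559695 = 214.475669

214.4757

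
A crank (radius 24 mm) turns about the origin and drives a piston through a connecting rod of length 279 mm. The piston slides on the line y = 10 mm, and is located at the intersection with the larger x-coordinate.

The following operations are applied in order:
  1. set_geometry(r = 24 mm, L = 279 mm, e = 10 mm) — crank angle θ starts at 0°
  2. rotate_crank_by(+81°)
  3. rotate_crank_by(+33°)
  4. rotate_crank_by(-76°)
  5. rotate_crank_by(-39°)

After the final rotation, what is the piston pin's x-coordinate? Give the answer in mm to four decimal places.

302.8017

set_geometry: r = 24 mm, L = 279 mm, e = 10 mm; θ ← 0°
rotate_crank_by(+81°): θ ← 0° +81° = 81°
rotate_crank_by(+33°): θ ← 81° +33° = 114°
rotate_crank_by(-76°): θ ← 114° -76° = 38°
rotate_crank_by(-39°): θ ← 38° -39° = -1°
crank pin P = (r cos θ, r sin θ) = (23.996345, -0.418858)
h = r sin θ − e = -0.418858 − 10 = -10.418858
x = r cos θ + √(L² − h²) = 23.996345 + √(77841.0 − 108.5526) = 23.996345 + 278.805393 = 302.801738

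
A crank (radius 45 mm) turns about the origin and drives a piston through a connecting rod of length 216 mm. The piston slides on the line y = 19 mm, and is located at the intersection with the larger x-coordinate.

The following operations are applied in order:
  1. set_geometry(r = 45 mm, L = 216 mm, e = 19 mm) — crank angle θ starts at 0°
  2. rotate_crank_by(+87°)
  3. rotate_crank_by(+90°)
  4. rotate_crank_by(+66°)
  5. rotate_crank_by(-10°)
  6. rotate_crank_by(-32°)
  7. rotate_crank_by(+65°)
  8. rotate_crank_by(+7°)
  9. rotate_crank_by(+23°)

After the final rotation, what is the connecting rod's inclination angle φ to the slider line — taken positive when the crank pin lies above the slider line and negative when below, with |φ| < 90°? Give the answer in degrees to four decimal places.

-15.9746

set_geometry: r = 45 mm, L = 216 mm, e = 19 mm; θ ← 0°
rotate_crank_by(+87°): θ ← 0° +87° = 87°
rotate_crank_by(+90°): θ ← 87° +90° = 177°
rotate_crank_by(+66°): θ ← 177° +66° = 243°
rotate_crank_by(-10°): θ ← 243° -10° = 233°
rotate_crank_by(-32°): θ ← 233° -32° = 201°
rotate_crank_by(+65°): θ ← 201° +65° = 266°
rotate_crank_by(+7°): θ ← 266° +7° = 273°
rotate_crank_by(+23°): θ ← 273° +23° = 296°
crank pin P = (r cos θ, r sin θ) = (19.726702, -40.445732)
h = r sin θ − e = -40.445732 − 19 = -59.445732
sin φ = h / L = -59.445732 / 216 = -0.27521172
φ = arcsin(-0.27521172) = -15.974632°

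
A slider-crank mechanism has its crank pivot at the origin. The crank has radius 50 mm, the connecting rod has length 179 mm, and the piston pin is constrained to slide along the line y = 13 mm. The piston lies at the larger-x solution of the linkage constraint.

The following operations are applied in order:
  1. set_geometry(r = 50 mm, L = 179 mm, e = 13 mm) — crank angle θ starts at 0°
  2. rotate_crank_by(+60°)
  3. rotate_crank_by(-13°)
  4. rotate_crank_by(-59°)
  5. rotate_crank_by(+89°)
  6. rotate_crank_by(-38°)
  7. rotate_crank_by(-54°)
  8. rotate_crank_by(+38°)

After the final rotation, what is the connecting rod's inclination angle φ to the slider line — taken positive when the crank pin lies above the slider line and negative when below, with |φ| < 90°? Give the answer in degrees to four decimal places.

set_geometry: r = 50 mm, L = 179 mm, e = 13 mm; θ ← 0°
rotate_crank_by(+60°): θ ← 0° +60° = 60°
rotate_crank_by(-13°): θ ← 60° -13° = 47°
rotate_crank_by(-59°): θ ← 47° -59° = -12°
rotate_crank_by(+89°): θ ← -12° +89° = 77°
rotate_crank_by(-38°): θ ← 77° -38° = 39°
rotate_crank_by(-54°): θ ← 39° -54° = -15°
rotate_crank_by(+38°): θ ← -15° +38° = 23°
crank pin P = (r cos θ, r sin θ) = (46.025243, 19.536556)
h = r sin θ − e = 19.536556 − 13 = 6.536556
sin φ = h / L = 6.536556 / 179 = 0.03651707
φ = arcsin(0.03651707) = 2.092740°

2.0927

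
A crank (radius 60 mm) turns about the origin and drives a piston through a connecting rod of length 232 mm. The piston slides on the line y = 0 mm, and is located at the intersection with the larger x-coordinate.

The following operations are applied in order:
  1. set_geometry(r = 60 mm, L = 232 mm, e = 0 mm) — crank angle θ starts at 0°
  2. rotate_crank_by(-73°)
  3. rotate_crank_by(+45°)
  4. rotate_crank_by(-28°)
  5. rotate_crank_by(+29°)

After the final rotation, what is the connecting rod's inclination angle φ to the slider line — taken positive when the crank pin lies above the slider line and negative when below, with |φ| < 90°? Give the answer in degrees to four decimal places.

set_geometry: r = 60 mm, L = 232 mm, e = 0 mm; θ ← 0°
rotate_crank_by(-73°): θ ← 0° -73° = -73°
rotate_crank_by(+45°): θ ← -73° +45° = -28°
rotate_crank_by(-28°): θ ← -28° -28° = -56°
rotate_crank_by(+29°): θ ← -56° +29° = -27°
crank pin P = (r cos θ, r sin θ) = (53.460391, -27.239430)
h = r sin θ − e = -27.239430 − 0 = -27.239430
sin φ = h / L = -27.239430 / 232 = -0.11741134
φ = arcsin(-0.11741134) = -6.742727°

-6.7427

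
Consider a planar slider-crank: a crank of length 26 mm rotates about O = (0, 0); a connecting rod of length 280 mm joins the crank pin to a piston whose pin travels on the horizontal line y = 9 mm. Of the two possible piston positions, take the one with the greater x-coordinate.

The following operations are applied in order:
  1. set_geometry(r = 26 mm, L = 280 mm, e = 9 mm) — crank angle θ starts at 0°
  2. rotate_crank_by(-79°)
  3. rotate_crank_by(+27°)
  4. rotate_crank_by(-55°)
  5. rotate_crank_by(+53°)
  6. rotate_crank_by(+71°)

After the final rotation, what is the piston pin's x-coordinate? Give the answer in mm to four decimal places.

set_geometry: r = 26 mm, L = 280 mm, e = 9 mm; θ ← 0°
rotate_crank_by(-79°): θ ← 0° -79° = -79°
rotate_crank_by(+27°): θ ← -79° +27° = -52°
rotate_crank_by(-55°): θ ← -52° -55° = -107°
rotate_crank_by(+53°): θ ← -107° +53° = -54°
rotate_crank_by(+71°): θ ← -54° +71° = 17°
crank pin P = (r cos θ, r sin θ) = (24.863924, 7.601664)
h = r sin θ − e = 7.601664 − 9 = -1.398336
x = r cos θ + √(L² − h²) = 24.863924 + √(78400.0 − 1.9553) = 24.863924 + 279.996508 = 304.860432

304.8604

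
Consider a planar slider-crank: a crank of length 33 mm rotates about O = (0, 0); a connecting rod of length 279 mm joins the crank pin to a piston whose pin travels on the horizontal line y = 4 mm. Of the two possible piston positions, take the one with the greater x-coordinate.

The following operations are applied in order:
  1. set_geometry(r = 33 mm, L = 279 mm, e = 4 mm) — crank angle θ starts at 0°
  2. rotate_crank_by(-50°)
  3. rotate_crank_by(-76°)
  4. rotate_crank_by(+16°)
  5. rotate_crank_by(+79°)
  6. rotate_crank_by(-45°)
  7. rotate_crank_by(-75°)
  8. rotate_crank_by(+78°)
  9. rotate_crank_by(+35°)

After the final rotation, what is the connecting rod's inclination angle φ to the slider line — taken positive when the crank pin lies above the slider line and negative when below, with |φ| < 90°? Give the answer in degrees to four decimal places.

-5.0001

set_geometry: r = 33 mm, L = 279 mm, e = 4 mm; θ ← 0°
rotate_crank_by(-50°): θ ← 0° -50° = -50°
rotate_crank_by(-76°): θ ← -50° -76° = -126°
rotate_crank_by(+16°): θ ← -126° +16° = -110°
rotate_crank_by(+79°): θ ← -110° +79° = -31°
rotate_crank_by(-45°): θ ← -31° -45° = -76°
rotate_crank_by(-75°): θ ← -76° -75° = -151°
rotate_crank_by(+78°): θ ← -151° +78° = -73°
rotate_crank_by(+35°): θ ← -73° +35° = -38°
crank pin P = (r cos θ, r sin θ) = (26.004355, -20.316829)
h = r sin θ − e = -20.316829 − 4 = -24.316829
sin φ = h / L = -24.316829 / 279 = -0.08715709
φ = arcsin(-0.08715709) = -5.000078°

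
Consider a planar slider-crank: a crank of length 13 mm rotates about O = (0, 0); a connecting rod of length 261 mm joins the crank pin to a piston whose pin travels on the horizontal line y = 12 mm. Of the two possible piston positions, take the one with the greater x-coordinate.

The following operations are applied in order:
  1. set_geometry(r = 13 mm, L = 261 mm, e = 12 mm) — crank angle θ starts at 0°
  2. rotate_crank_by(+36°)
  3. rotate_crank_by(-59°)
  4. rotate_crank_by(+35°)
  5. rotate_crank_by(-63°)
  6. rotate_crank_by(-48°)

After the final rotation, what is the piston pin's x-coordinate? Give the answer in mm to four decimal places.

257.7816

set_geometry: r = 13 mm, L = 261 mm, e = 12 mm; θ ← 0°
rotate_crank_by(+36°): θ ← 0° +36° = 36°
rotate_crank_by(-59°): θ ← 36° -59° = -23°
rotate_crank_by(+35°): θ ← -23° +35° = 12°
rotate_crank_by(-63°): θ ← 12° -63° = -51°
rotate_crank_by(-48°): θ ← -51° -48° = -99°
crank pin P = (r cos θ, r sin θ) = (-2.033648, -12.839948)
h = r sin θ − e = -12.839948 − 12 = -24.839948
x = r cos θ + √(L² − h²) = -2.033648 + √(68121.0 − 617.0230) = -2.033648 + 259.815275 = 257.781627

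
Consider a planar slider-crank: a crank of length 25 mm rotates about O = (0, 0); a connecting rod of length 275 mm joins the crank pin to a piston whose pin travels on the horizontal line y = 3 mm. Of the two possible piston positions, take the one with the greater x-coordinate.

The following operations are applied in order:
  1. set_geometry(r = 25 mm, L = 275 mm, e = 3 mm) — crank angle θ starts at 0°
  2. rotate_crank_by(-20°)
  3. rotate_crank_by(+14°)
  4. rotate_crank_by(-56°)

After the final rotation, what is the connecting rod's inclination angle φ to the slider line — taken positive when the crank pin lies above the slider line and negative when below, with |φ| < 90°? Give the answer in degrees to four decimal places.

-5.2313

set_geometry: r = 25 mm, L = 275 mm, e = 3 mm; θ ← 0°
rotate_crank_by(-20°): θ ← 0° -20° = -20°
rotate_crank_by(+14°): θ ← -20° +14° = -6°
rotate_crank_by(-56°): θ ← -6° -56° = -62°
crank pin P = (r cos θ, r sin θ) = (11.736789, -22.073690)
h = r sin θ − e = -22.073690 − 3 = -25.073690
sin φ = h / L = -25.073690 / 275 = -0.09117705
φ = arcsin(-0.09117705) = -5.231326°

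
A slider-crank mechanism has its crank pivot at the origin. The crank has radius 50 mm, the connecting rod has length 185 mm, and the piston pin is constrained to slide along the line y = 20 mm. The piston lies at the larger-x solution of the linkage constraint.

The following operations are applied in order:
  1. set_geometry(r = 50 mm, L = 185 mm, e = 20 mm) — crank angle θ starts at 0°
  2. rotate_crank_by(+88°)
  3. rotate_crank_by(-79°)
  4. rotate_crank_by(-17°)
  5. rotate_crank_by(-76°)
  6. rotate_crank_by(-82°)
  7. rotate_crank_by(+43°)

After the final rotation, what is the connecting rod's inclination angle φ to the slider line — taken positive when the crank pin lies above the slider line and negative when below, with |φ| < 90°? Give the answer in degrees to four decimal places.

set_geometry: r = 50 mm, L = 185 mm, e = 20 mm; θ ← 0°
rotate_crank_by(+88°): θ ← 0° +88° = 88°
rotate_crank_by(-79°): θ ← 88° -79° = 9°
rotate_crank_by(-17°): θ ← 9° -17° = -8°
rotate_crank_by(-76°): θ ← -8° -76° = -84°
rotate_crank_by(-82°): θ ← -84° -82° = -166°
rotate_crank_by(+43°): θ ← -166° +43° = -123°
crank pin P = (r cos θ, r sin θ) = (-27.231952, -41.933528)
h = r sin θ − e = -41.933528 − 20 = -61.933528
sin φ = h / L = -61.933528 / 185 = -0.33477583
φ = arcsin(-0.33477583) = -19.558907°

-19.5589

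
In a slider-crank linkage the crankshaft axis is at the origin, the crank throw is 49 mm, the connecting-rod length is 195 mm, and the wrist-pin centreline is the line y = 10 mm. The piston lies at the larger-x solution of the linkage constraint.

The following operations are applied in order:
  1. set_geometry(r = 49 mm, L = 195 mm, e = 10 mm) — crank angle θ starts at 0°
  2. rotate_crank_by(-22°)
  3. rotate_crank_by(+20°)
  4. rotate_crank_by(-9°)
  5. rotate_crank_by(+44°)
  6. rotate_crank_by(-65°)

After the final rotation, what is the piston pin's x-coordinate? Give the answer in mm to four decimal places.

233.2088

set_geometry: r = 49 mm, L = 195 mm, e = 10 mm; θ ← 0°
rotate_crank_by(-22°): θ ← 0° -22° = -22°
rotate_crank_by(+20°): θ ← -22° +20° = -2°
rotate_crank_by(-9°): θ ← -2° -9° = -11°
rotate_crank_by(+44°): θ ← -11° +44° = 33°
rotate_crank_by(-65°): θ ← 33° -65° = -32°
crank pin P = (r cos θ, r sin θ) = (41.554357, -25.966044)
h = r sin θ − e = -25.966044 − 10 = -35.966044
x = r cos θ + √(L² − h²) = 41.554357 + √(38025.0 − 1293.5563) = 41.554357 + 191.654490 = 233.208847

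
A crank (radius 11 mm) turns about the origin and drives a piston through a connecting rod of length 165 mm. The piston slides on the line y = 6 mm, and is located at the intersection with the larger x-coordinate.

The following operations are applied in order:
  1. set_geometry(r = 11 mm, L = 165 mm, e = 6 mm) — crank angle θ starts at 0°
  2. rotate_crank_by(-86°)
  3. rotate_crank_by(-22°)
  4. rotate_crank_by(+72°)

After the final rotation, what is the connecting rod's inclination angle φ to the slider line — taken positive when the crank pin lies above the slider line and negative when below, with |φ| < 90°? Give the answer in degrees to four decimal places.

set_geometry: r = 11 mm, L = 165 mm, e = 6 mm; θ ← 0°
rotate_crank_by(-86°): θ ← 0° -86° = -86°
rotate_crank_by(-22°): θ ← -86° -22° = -108°
rotate_crank_by(+72°): θ ← -108° +72° = -36°
crank pin P = (r cos θ, r sin θ) = (8.899187, -6.465638)
h = r sin θ − e = -6.465638 − 6 = -12.465638
sin φ = h / L = -12.465638 / 165 = -0.07554932
φ = arcsin(-0.07554932) = -4.332786°

-4.3328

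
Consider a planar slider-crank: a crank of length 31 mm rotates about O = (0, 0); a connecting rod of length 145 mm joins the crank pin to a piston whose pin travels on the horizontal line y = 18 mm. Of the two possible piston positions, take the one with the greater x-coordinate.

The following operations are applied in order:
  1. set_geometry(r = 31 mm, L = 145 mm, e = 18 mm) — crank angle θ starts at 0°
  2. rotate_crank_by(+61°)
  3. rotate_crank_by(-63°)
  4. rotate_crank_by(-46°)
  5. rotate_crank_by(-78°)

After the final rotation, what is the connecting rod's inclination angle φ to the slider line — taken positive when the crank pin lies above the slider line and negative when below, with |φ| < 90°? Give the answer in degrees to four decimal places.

set_geometry: r = 31 mm, L = 145 mm, e = 18 mm; θ ← 0°
rotate_crank_by(+61°): θ ← 0° +61° = 61°
rotate_crank_by(-63°): θ ← 61° -63° = -2°
rotate_crank_by(-46°): θ ← -2° -46° = -48°
rotate_crank_by(-78°): θ ← -48° -78° = -126°
crank pin P = (r cos θ, r sin θ) = (-18.221343, -25.079527)
h = r sin θ − e = -25.079527 − 18 = -43.079527
sin φ = h / L = -43.079527 / 145 = -0.29710019
φ = arcsin(-0.29710019) = -17.283516°

-17.2835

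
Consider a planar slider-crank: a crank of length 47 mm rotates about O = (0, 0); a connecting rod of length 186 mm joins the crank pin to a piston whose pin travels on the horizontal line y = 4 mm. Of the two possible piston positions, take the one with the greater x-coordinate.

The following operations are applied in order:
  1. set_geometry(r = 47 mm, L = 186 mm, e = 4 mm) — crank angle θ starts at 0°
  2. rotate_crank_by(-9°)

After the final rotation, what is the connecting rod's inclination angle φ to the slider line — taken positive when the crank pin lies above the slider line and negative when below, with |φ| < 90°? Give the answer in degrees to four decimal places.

set_geometry: r = 47 mm, L = 186 mm, e = 4 mm; θ ← 0°
rotate_crank_by(-9°): θ ← 0° -9° = -9°
crank pin P = (r cos θ, r sin θ) = (46.421352, -7.352420)
h = r sin θ − e = -7.352420 − 4 = -11.352420
sin φ = h / L = -11.352420 / 186 = -0.06103452
φ = arcsin(-0.06103452) = -3.499195°

-3.4992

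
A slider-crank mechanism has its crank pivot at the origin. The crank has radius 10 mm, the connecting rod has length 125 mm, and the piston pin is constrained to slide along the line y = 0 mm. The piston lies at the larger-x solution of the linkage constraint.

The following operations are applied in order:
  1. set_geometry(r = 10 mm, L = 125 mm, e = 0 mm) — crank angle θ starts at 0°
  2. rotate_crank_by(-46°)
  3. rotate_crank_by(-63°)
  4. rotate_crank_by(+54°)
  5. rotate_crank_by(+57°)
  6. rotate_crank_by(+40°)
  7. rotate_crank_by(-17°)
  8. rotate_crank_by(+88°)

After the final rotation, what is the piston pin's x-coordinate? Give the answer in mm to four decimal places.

set_geometry: r = 10 mm, L = 125 mm, e = 0 mm; θ ← 0°
rotate_crank_by(-46°): θ ← 0° -46° = -46°
rotate_crank_by(-63°): θ ← -46° -63° = -109°
rotate_crank_by(+54°): θ ← -109° +54° = -55°
rotate_crank_by(+57°): θ ← -55° +57° = 2°
rotate_crank_by(+40°): θ ← 2° +40° = 42°
rotate_crank_by(-17°): θ ← 42° -17° = 25°
rotate_crank_by(+88°): θ ← 25° +88° = 113°
crank pin P = (r cos θ, r sin θ) = (-3.907311, 9.205049)
h = r sin θ − e = 9.205049 − 0 = 9.205049
x = r cos θ + √(L² − h²) = -3.907311 + √(15625.0 − 84.7329) = -3.907311 + 124.660608 = 120.753296

120.7533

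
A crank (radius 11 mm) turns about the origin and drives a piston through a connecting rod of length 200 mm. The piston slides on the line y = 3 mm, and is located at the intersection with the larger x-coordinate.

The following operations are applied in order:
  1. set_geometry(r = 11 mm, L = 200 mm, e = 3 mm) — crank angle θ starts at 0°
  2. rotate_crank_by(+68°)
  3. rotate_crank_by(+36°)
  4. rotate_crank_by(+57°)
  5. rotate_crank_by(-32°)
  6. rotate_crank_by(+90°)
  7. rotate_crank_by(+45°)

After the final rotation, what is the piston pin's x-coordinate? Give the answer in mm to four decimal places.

set_geometry: r = 11 mm, L = 200 mm, e = 3 mm; θ ← 0°
rotate_crank_by(+68°): θ ← 0° +68° = 68°
rotate_crank_by(+36°): θ ← 68° +36° = 104°
rotate_crank_by(+57°): θ ← 104° +57° = 161°
rotate_crank_by(-32°): θ ← 161° -32° = 129°
rotate_crank_by(+90°): θ ← 129° +90° = 219°
rotate_crank_by(+45°): θ ← 219° +45° = 264°
crank pin P = (r cos θ, r sin θ) = (-1.149813, -10.939741)
h = r sin θ − e = -10.939741 − 3 = -13.939741
x = r cos θ + √(L² − h²) = -1.149813 + √(40000.0 − 194.3164) = -1.149813 + 199.513618 = 198.363805

198.3638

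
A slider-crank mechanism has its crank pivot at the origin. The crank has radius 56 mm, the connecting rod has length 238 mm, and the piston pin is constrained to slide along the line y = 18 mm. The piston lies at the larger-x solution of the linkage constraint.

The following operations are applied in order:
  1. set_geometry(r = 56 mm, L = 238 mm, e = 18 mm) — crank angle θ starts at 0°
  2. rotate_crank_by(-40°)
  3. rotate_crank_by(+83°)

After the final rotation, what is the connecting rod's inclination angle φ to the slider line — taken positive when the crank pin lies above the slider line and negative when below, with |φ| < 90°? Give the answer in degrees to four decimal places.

4.8668

set_geometry: r = 56 mm, L = 238 mm, e = 18 mm; θ ← 0°
rotate_crank_by(-40°): θ ← 0° -40° = -40°
rotate_crank_by(+83°): θ ← -40° +83° = 43°
crank pin P = (r cos θ, r sin θ) = (40.955807, 38.191908)
h = r sin θ − e = 38.191908 − 18 = 20.191908
sin φ = h / L = 20.191908 / 238 = 0.08483995
φ = arcsin(0.08483995) = 4.866821°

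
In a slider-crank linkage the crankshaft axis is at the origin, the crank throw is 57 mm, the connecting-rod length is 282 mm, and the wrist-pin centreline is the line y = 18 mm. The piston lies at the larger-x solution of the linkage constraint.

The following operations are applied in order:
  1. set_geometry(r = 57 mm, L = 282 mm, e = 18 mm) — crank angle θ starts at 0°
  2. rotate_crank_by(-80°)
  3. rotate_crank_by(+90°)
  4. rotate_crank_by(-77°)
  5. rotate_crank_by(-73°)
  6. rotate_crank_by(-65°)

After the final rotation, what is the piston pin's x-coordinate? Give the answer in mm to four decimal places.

set_geometry: r = 57 mm, L = 282 mm, e = 18 mm; θ ← 0°
rotate_crank_by(-80°): θ ← 0° -80° = -80°
rotate_crank_by(+90°): θ ← -80° +90° = 10°
rotate_crank_by(-77°): θ ← 10° -77° = -67°
rotate_crank_by(-73°): θ ← -67° -73° = -140°
rotate_crank_by(-65°): θ ← -140° -65° = -205°
crank pin P = (r cos θ, r sin θ) = (-51.659544, 24.089241)
h = r sin θ − e = 24.089241 − 18 = 6.089241
x = r cos θ + √(L² − h²) = -51.659544 + √(79524.0 − 37.0789) = -51.659544 + 281.934250 = 230.274706

230.2747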